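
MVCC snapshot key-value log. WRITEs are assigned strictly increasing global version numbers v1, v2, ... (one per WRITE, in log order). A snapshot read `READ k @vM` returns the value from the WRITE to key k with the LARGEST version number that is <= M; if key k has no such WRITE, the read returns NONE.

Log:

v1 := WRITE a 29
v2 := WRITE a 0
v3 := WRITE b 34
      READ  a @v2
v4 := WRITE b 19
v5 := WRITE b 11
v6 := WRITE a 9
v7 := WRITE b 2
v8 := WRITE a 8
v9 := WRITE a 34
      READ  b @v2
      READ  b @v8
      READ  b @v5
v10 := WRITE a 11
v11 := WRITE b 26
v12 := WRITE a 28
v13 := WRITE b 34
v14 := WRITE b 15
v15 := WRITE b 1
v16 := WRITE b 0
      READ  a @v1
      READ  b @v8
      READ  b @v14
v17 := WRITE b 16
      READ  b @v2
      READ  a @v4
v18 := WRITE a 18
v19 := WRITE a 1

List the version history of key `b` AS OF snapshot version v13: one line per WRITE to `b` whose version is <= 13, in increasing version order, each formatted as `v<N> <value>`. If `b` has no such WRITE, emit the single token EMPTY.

Answer: v3 34
v4 19
v5 11
v7 2
v11 26
v13 34

Derivation:
Scan writes for key=b with version <= 13:
  v1 WRITE a 29 -> skip
  v2 WRITE a 0 -> skip
  v3 WRITE b 34 -> keep
  v4 WRITE b 19 -> keep
  v5 WRITE b 11 -> keep
  v6 WRITE a 9 -> skip
  v7 WRITE b 2 -> keep
  v8 WRITE a 8 -> skip
  v9 WRITE a 34 -> skip
  v10 WRITE a 11 -> skip
  v11 WRITE b 26 -> keep
  v12 WRITE a 28 -> skip
  v13 WRITE b 34 -> keep
  v14 WRITE b 15 -> drop (> snap)
  v15 WRITE b 1 -> drop (> snap)
  v16 WRITE b 0 -> drop (> snap)
  v17 WRITE b 16 -> drop (> snap)
  v18 WRITE a 18 -> skip
  v19 WRITE a 1 -> skip
Collected: [(3, 34), (4, 19), (5, 11), (7, 2), (11, 26), (13, 34)]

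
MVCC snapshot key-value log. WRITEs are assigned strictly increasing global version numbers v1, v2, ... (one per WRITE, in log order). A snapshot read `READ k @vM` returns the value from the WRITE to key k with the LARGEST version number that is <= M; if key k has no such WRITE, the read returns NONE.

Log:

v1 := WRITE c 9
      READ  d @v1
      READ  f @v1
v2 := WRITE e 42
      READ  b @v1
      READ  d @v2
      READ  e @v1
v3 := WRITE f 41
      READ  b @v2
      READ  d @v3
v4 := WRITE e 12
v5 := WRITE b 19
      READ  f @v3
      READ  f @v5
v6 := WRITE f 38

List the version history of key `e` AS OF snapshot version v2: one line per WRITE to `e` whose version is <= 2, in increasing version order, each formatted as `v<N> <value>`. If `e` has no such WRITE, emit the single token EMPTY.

Answer: v2 42

Derivation:
Scan writes for key=e with version <= 2:
  v1 WRITE c 9 -> skip
  v2 WRITE e 42 -> keep
  v3 WRITE f 41 -> skip
  v4 WRITE e 12 -> drop (> snap)
  v5 WRITE b 19 -> skip
  v6 WRITE f 38 -> skip
Collected: [(2, 42)]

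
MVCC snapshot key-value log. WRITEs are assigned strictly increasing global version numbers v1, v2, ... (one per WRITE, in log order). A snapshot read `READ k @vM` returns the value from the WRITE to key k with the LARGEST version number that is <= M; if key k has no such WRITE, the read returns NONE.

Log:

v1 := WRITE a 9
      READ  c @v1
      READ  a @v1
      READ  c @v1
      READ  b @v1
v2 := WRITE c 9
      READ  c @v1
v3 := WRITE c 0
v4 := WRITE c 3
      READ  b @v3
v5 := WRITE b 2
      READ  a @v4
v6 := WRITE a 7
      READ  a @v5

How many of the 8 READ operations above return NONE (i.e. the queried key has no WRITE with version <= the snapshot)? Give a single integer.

Answer: 5

Derivation:
v1: WRITE a=9  (a history now [(1, 9)])
READ c @v1: history=[] -> no version <= 1 -> NONE
READ a @v1: history=[(1, 9)] -> pick v1 -> 9
READ c @v1: history=[] -> no version <= 1 -> NONE
READ b @v1: history=[] -> no version <= 1 -> NONE
v2: WRITE c=9  (c history now [(2, 9)])
READ c @v1: history=[(2, 9)] -> no version <= 1 -> NONE
v3: WRITE c=0  (c history now [(2, 9), (3, 0)])
v4: WRITE c=3  (c history now [(2, 9), (3, 0), (4, 3)])
READ b @v3: history=[] -> no version <= 3 -> NONE
v5: WRITE b=2  (b history now [(5, 2)])
READ a @v4: history=[(1, 9)] -> pick v1 -> 9
v6: WRITE a=7  (a history now [(1, 9), (6, 7)])
READ a @v5: history=[(1, 9), (6, 7)] -> pick v1 -> 9
Read results in order: ['NONE', '9', 'NONE', 'NONE', 'NONE', 'NONE', '9', '9']
NONE count = 5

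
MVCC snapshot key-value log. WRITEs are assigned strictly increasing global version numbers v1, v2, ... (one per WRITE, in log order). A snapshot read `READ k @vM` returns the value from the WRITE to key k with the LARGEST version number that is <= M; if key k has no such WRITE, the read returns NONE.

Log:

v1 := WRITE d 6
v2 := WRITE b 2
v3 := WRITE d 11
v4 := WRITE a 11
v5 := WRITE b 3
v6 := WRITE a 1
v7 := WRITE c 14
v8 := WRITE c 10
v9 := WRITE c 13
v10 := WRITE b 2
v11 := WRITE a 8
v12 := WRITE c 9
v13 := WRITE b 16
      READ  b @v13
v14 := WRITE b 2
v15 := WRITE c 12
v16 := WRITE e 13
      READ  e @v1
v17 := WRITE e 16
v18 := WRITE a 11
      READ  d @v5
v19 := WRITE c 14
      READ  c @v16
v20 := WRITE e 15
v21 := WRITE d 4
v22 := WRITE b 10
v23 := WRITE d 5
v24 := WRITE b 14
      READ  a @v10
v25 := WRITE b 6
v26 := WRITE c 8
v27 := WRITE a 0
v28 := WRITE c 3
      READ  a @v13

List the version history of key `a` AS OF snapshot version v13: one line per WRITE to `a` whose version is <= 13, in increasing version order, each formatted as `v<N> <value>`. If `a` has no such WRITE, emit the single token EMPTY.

Answer: v4 11
v6 1
v11 8

Derivation:
Scan writes for key=a with version <= 13:
  v1 WRITE d 6 -> skip
  v2 WRITE b 2 -> skip
  v3 WRITE d 11 -> skip
  v4 WRITE a 11 -> keep
  v5 WRITE b 3 -> skip
  v6 WRITE a 1 -> keep
  v7 WRITE c 14 -> skip
  v8 WRITE c 10 -> skip
  v9 WRITE c 13 -> skip
  v10 WRITE b 2 -> skip
  v11 WRITE a 8 -> keep
  v12 WRITE c 9 -> skip
  v13 WRITE b 16 -> skip
  v14 WRITE b 2 -> skip
  v15 WRITE c 12 -> skip
  v16 WRITE e 13 -> skip
  v17 WRITE e 16 -> skip
  v18 WRITE a 11 -> drop (> snap)
  v19 WRITE c 14 -> skip
  v20 WRITE e 15 -> skip
  v21 WRITE d 4 -> skip
  v22 WRITE b 10 -> skip
  v23 WRITE d 5 -> skip
  v24 WRITE b 14 -> skip
  v25 WRITE b 6 -> skip
  v26 WRITE c 8 -> skip
  v27 WRITE a 0 -> drop (> snap)
  v28 WRITE c 3 -> skip
Collected: [(4, 11), (6, 1), (11, 8)]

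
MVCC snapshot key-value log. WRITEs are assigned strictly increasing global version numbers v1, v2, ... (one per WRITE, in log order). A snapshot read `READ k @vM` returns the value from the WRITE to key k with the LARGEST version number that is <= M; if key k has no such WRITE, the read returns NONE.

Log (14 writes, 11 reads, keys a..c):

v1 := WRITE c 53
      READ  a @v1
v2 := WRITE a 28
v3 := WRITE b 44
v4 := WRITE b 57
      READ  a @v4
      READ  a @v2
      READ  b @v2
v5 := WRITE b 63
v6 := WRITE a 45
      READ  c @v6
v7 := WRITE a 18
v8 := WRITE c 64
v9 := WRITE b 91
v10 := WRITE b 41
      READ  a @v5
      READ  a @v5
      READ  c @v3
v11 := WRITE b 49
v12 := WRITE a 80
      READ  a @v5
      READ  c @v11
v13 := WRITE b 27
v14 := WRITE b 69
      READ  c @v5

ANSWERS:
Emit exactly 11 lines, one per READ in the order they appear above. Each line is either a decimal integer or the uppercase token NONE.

Answer: NONE
28
28
NONE
53
28
28
53
28
64
53

Derivation:
v1: WRITE c=53  (c history now [(1, 53)])
READ a @v1: history=[] -> no version <= 1 -> NONE
v2: WRITE a=28  (a history now [(2, 28)])
v3: WRITE b=44  (b history now [(3, 44)])
v4: WRITE b=57  (b history now [(3, 44), (4, 57)])
READ a @v4: history=[(2, 28)] -> pick v2 -> 28
READ a @v2: history=[(2, 28)] -> pick v2 -> 28
READ b @v2: history=[(3, 44), (4, 57)] -> no version <= 2 -> NONE
v5: WRITE b=63  (b history now [(3, 44), (4, 57), (5, 63)])
v6: WRITE a=45  (a history now [(2, 28), (6, 45)])
READ c @v6: history=[(1, 53)] -> pick v1 -> 53
v7: WRITE a=18  (a history now [(2, 28), (6, 45), (7, 18)])
v8: WRITE c=64  (c history now [(1, 53), (8, 64)])
v9: WRITE b=91  (b history now [(3, 44), (4, 57), (5, 63), (9, 91)])
v10: WRITE b=41  (b history now [(3, 44), (4, 57), (5, 63), (9, 91), (10, 41)])
READ a @v5: history=[(2, 28), (6, 45), (7, 18)] -> pick v2 -> 28
READ a @v5: history=[(2, 28), (6, 45), (7, 18)] -> pick v2 -> 28
READ c @v3: history=[(1, 53), (8, 64)] -> pick v1 -> 53
v11: WRITE b=49  (b history now [(3, 44), (4, 57), (5, 63), (9, 91), (10, 41), (11, 49)])
v12: WRITE a=80  (a history now [(2, 28), (6, 45), (7, 18), (12, 80)])
READ a @v5: history=[(2, 28), (6, 45), (7, 18), (12, 80)] -> pick v2 -> 28
READ c @v11: history=[(1, 53), (8, 64)] -> pick v8 -> 64
v13: WRITE b=27  (b history now [(3, 44), (4, 57), (5, 63), (9, 91), (10, 41), (11, 49), (13, 27)])
v14: WRITE b=69  (b history now [(3, 44), (4, 57), (5, 63), (9, 91), (10, 41), (11, 49), (13, 27), (14, 69)])
READ c @v5: history=[(1, 53), (8, 64)] -> pick v1 -> 53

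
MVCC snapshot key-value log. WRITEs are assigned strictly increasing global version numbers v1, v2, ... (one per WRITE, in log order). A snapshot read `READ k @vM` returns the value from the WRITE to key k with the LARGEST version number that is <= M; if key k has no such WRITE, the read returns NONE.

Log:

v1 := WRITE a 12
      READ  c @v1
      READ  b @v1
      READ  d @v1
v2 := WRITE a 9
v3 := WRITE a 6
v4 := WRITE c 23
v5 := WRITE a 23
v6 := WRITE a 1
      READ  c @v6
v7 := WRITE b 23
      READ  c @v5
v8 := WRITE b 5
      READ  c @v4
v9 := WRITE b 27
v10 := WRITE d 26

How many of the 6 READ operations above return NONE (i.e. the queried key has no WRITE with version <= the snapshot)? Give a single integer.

Answer: 3

Derivation:
v1: WRITE a=12  (a history now [(1, 12)])
READ c @v1: history=[] -> no version <= 1 -> NONE
READ b @v1: history=[] -> no version <= 1 -> NONE
READ d @v1: history=[] -> no version <= 1 -> NONE
v2: WRITE a=9  (a history now [(1, 12), (2, 9)])
v3: WRITE a=6  (a history now [(1, 12), (2, 9), (3, 6)])
v4: WRITE c=23  (c history now [(4, 23)])
v5: WRITE a=23  (a history now [(1, 12), (2, 9), (3, 6), (5, 23)])
v6: WRITE a=1  (a history now [(1, 12), (2, 9), (3, 6), (5, 23), (6, 1)])
READ c @v6: history=[(4, 23)] -> pick v4 -> 23
v7: WRITE b=23  (b history now [(7, 23)])
READ c @v5: history=[(4, 23)] -> pick v4 -> 23
v8: WRITE b=5  (b history now [(7, 23), (8, 5)])
READ c @v4: history=[(4, 23)] -> pick v4 -> 23
v9: WRITE b=27  (b history now [(7, 23), (8, 5), (9, 27)])
v10: WRITE d=26  (d history now [(10, 26)])
Read results in order: ['NONE', 'NONE', 'NONE', '23', '23', '23']
NONE count = 3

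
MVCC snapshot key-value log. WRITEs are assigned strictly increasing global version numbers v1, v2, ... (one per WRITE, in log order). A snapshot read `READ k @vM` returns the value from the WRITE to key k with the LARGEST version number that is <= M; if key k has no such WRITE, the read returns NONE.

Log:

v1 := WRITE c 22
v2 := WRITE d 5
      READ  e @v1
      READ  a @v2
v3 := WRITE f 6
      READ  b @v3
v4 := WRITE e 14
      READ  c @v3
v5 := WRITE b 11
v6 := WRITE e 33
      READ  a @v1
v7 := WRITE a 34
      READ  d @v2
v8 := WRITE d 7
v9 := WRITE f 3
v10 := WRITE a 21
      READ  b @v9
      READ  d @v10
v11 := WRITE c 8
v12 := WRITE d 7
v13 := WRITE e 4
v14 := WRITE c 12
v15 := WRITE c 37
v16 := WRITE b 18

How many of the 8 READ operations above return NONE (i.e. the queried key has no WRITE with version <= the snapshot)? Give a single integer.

Answer: 4

Derivation:
v1: WRITE c=22  (c history now [(1, 22)])
v2: WRITE d=5  (d history now [(2, 5)])
READ e @v1: history=[] -> no version <= 1 -> NONE
READ a @v2: history=[] -> no version <= 2 -> NONE
v3: WRITE f=6  (f history now [(3, 6)])
READ b @v3: history=[] -> no version <= 3 -> NONE
v4: WRITE e=14  (e history now [(4, 14)])
READ c @v3: history=[(1, 22)] -> pick v1 -> 22
v5: WRITE b=11  (b history now [(5, 11)])
v6: WRITE e=33  (e history now [(4, 14), (6, 33)])
READ a @v1: history=[] -> no version <= 1 -> NONE
v7: WRITE a=34  (a history now [(7, 34)])
READ d @v2: history=[(2, 5)] -> pick v2 -> 5
v8: WRITE d=7  (d history now [(2, 5), (8, 7)])
v9: WRITE f=3  (f history now [(3, 6), (9, 3)])
v10: WRITE a=21  (a history now [(7, 34), (10, 21)])
READ b @v9: history=[(5, 11)] -> pick v5 -> 11
READ d @v10: history=[(2, 5), (8, 7)] -> pick v8 -> 7
v11: WRITE c=8  (c history now [(1, 22), (11, 8)])
v12: WRITE d=7  (d history now [(2, 5), (8, 7), (12, 7)])
v13: WRITE e=4  (e history now [(4, 14), (6, 33), (13, 4)])
v14: WRITE c=12  (c history now [(1, 22), (11, 8), (14, 12)])
v15: WRITE c=37  (c history now [(1, 22), (11, 8), (14, 12), (15, 37)])
v16: WRITE b=18  (b history now [(5, 11), (16, 18)])
Read results in order: ['NONE', 'NONE', 'NONE', '22', 'NONE', '5', '11', '7']
NONE count = 4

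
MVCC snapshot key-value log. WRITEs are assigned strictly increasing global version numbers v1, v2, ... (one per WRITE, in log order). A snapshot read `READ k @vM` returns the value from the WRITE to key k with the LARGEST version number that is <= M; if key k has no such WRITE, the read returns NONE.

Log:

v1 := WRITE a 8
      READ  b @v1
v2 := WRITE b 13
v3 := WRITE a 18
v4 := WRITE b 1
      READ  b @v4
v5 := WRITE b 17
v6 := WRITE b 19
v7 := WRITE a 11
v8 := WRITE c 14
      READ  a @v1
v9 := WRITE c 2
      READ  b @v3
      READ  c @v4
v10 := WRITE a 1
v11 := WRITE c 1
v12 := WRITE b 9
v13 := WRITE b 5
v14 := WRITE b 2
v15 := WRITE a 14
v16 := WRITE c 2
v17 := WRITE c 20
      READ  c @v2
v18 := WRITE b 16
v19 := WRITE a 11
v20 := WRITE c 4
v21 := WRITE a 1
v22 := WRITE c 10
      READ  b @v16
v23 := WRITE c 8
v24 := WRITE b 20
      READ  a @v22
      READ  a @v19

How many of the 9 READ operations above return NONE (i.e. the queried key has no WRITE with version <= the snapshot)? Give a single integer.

v1: WRITE a=8  (a history now [(1, 8)])
READ b @v1: history=[] -> no version <= 1 -> NONE
v2: WRITE b=13  (b history now [(2, 13)])
v3: WRITE a=18  (a history now [(1, 8), (3, 18)])
v4: WRITE b=1  (b history now [(2, 13), (4, 1)])
READ b @v4: history=[(2, 13), (4, 1)] -> pick v4 -> 1
v5: WRITE b=17  (b history now [(2, 13), (4, 1), (5, 17)])
v6: WRITE b=19  (b history now [(2, 13), (4, 1), (5, 17), (6, 19)])
v7: WRITE a=11  (a history now [(1, 8), (3, 18), (7, 11)])
v8: WRITE c=14  (c history now [(8, 14)])
READ a @v1: history=[(1, 8), (3, 18), (7, 11)] -> pick v1 -> 8
v9: WRITE c=2  (c history now [(8, 14), (9, 2)])
READ b @v3: history=[(2, 13), (4, 1), (5, 17), (6, 19)] -> pick v2 -> 13
READ c @v4: history=[(8, 14), (9, 2)] -> no version <= 4 -> NONE
v10: WRITE a=1  (a history now [(1, 8), (3, 18), (7, 11), (10, 1)])
v11: WRITE c=1  (c history now [(8, 14), (9, 2), (11, 1)])
v12: WRITE b=9  (b history now [(2, 13), (4, 1), (5, 17), (6, 19), (12, 9)])
v13: WRITE b=5  (b history now [(2, 13), (4, 1), (5, 17), (6, 19), (12, 9), (13, 5)])
v14: WRITE b=2  (b history now [(2, 13), (4, 1), (5, 17), (6, 19), (12, 9), (13, 5), (14, 2)])
v15: WRITE a=14  (a history now [(1, 8), (3, 18), (7, 11), (10, 1), (15, 14)])
v16: WRITE c=2  (c history now [(8, 14), (9, 2), (11, 1), (16, 2)])
v17: WRITE c=20  (c history now [(8, 14), (9, 2), (11, 1), (16, 2), (17, 20)])
READ c @v2: history=[(8, 14), (9, 2), (11, 1), (16, 2), (17, 20)] -> no version <= 2 -> NONE
v18: WRITE b=16  (b history now [(2, 13), (4, 1), (5, 17), (6, 19), (12, 9), (13, 5), (14, 2), (18, 16)])
v19: WRITE a=11  (a history now [(1, 8), (3, 18), (7, 11), (10, 1), (15, 14), (19, 11)])
v20: WRITE c=4  (c history now [(8, 14), (9, 2), (11, 1), (16, 2), (17, 20), (20, 4)])
v21: WRITE a=1  (a history now [(1, 8), (3, 18), (7, 11), (10, 1), (15, 14), (19, 11), (21, 1)])
v22: WRITE c=10  (c history now [(8, 14), (9, 2), (11, 1), (16, 2), (17, 20), (20, 4), (22, 10)])
READ b @v16: history=[(2, 13), (4, 1), (5, 17), (6, 19), (12, 9), (13, 5), (14, 2), (18, 16)] -> pick v14 -> 2
v23: WRITE c=8  (c history now [(8, 14), (9, 2), (11, 1), (16, 2), (17, 20), (20, 4), (22, 10), (23, 8)])
v24: WRITE b=20  (b history now [(2, 13), (4, 1), (5, 17), (6, 19), (12, 9), (13, 5), (14, 2), (18, 16), (24, 20)])
READ a @v22: history=[(1, 8), (3, 18), (7, 11), (10, 1), (15, 14), (19, 11), (21, 1)] -> pick v21 -> 1
READ a @v19: history=[(1, 8), (3, 18), (7, 11), (10, 1), (15, 14), (19, 11), (21, 1)] -> pick v19 -> 11
Read results in order: ['NONE', '1', '8', '13', 'NONE', 'NONE', '2', '1', '11']
NONE count = 3

Answer: 3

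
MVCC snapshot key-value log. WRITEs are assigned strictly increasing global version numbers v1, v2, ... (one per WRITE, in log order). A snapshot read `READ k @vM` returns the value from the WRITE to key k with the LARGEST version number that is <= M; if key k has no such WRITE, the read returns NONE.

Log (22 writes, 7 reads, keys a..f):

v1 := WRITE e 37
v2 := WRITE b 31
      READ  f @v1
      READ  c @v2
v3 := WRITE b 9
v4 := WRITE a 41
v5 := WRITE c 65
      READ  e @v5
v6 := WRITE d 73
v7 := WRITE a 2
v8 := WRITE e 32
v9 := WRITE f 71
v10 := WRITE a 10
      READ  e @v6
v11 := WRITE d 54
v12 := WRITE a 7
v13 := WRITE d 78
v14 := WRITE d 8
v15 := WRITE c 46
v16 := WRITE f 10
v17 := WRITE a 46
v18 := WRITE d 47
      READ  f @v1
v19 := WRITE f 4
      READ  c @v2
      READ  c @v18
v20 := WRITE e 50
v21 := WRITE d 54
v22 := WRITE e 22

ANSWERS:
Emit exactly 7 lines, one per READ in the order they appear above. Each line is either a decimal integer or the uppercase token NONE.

Answer: NONE
NONE
37
37
NONE
NONE
46

Derivation:
v1: WRITE e=37  (e history now [(1, 37)])
v2: WRITE b=31  (b history now [(2, 31)])
READ f @v1: history=[] -> no version <= 1 -> NONE
READ c @v2: history=[] -> no version <= 2 -> NONE
v3: WRITE b=9  (b history now [(2, 31), (3, 9)])
v4: WRITE a=41  (a history now [(4, 41)])
v5: WRITE c=65  (c history now [(5, 65)])
READ e @v5: history=[(1, 37)] -> pick v1 -> 37
v6: WRITE d=73  (d history now [(6, 73)])
v7: WRITE a=2  (a history now [(4, 41), (7, 2)])
v8: WRITE e=32  (e history now [(1, 37), (8, 32)])
v9: WRITE f=71  (f history now [(9, 71)])
v10: WRITE a=10  (a history now [(4, 41), (7, 2), (10, 10)])
READ e @v6: history=[(1, 37), (8, 32)] -> pick v1 -> 37
v11: WRITE d=54  (d history now [(6, 73), (11, 54)])
v12: WRITE a=7  (a history now [(4, 41), (7, 2), (10, 10), (12, 7)])
v13: WRITE d=78  (d history now [(6, 73), (11, 54), (13, 78)])
v14: WRITE d=8  (d history now [(6, 73), (11, 54), (13, 78), (14, 8)])
v15: WRITE c=46  (c history now [(5, 65), (15, 46)])
v16: WRITE f=10  (f history now [(9, 71), (16, 10)])
v17: WRITE a=46  (a history now [(4, 41), (7, 2), (10, 10), (12, 7), (17, 46)])
v18: WRITE d=47  (d history now [(6, 73), (11, 54), (13, 78), (14, 8), (18, 47)])
READ f @v1: history=[(9, 71), (16, 10)] -> no version <= 1 -> NONE
v19: WRITE f=4  (f history now [(9, 71), (16, 10), (19, 4)])
READ c @v2: history=[(5, 65), (15, 46)] -> no version <= 2 -> NONE
READ c @v18: history=[(5, 65), (15, 46)] -> pick v15 -> 46
v20: WRITE e=50  (e history now [(1, 37), (8, 32), (20, 50)])
v21: WRITE d=54  (d history now [(6, 73), (11, 54), (13, 78), (14, 8), (18, 47), (21, 54)])
v22: WRITE e=22  (e history now [(1, 37), (8, 32), (20, 50), (22, 22)])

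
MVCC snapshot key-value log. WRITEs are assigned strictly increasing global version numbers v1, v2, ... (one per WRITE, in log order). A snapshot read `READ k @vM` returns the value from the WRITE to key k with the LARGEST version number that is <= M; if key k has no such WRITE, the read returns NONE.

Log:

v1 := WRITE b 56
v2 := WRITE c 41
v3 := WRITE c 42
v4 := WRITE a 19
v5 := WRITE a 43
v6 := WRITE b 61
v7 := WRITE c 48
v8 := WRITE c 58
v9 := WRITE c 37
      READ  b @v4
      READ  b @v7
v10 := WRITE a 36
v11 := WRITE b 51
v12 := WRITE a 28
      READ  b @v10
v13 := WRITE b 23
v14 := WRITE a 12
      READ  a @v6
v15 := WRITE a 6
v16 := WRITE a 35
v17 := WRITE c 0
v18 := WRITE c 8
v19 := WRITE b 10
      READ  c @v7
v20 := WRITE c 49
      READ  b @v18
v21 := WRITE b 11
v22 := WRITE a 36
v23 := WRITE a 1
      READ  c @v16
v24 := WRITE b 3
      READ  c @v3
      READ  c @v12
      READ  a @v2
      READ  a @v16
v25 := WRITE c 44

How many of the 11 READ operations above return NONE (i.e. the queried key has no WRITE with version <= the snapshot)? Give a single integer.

Answer: 1

Derivation:
v1: WRITE b=56  (b history now [(1, 56)])
v2: WRITE c=41  (c history now [(2, 41)])
v3: WRITE c=42  (c history now [(2, 41), (3, 42)])
v4: WRITE a=19  (a history now [(4, 19)])
v5: WRITE a=43  (a history now [(4, 19), (5, 43)])
v6: WRITE b=61  (b history now [(1, 56), (6, 61)])
v7: WRITE c=48  (c history now [(2, 41), (3, 42), (7, 48)])
v8: WRITE c=58  (c history now [(2, 41), (3, 42), (7, 48), (8, 58)])
v9: WRITE c=37  (c history now [(2, 41), (3, 42), (7, 48), (8, 58), (9, 37)])
READ b @v4: history=[(1, 56), (6, 61)] -> pick v1 -> 56
READ b @v7: history=[(1, 56), (6, 61)] -> pick v6 -> 61
v10: WRITE a=36  (a history now [(4, 19), (5, 43), (10, 36)])
v11: WRITE b=51  (b history now [(1, 56), (6, 61), (11, 51)])
v12: WRITE a=28  (a history now [(4, 19), (5, 43), (10, 36), (12, 28)])
READ b @v10: history=[(1, 56), (6, 61), (11, 51)] -> pick v6 -> 61
v13: WRITE b=23  (b history now [(1, 56), (6, 61), (11, 51), (13, 23)])
v14: WRITE a=12  (a history now [(4, 19), (5, 43), (10, 36), (12, 28), (14, 12)])
READ a @v6: history=[(4, 19), (5, 43), (10, 36), (12, 28), (14, 12)] -> pick v5 -> 43
v15: WRITE a=6  (a history now [(4, 19), (5, 43), (10, 36), (12, 28), (14, 12), (15, 6)])
v16: WRITE a=35  (a history now [(4, 19), (5, 43), (10, 36), (12, 28), (14, 12), (15, 6), (16, 35)])
v17: WRITE c=0  (c history now [(2, 41), (3, 42), (7, 48), (8, 58), (9, 37), (17, 0)])
v18: WRITE c=8  (c history now [(2, 41), (3, 42), (7, 48), (8, 58), (9, 37), (17, 0), (18, 8)])
v19: WRITE b=10  (b history now [(1, 56), (6, 61), (11, 51), (13, 23), (19, 10)])
READ c @v7: history=[(2, 41), (3, 42), (7, 48), (8, 58), (9, 37), (17, 0), (18, 8)] -> pick v7 -> 48
v20: WRITE c=49  (c history now [(2, 41), (3, 42), (7, 48), (8, 58), (9, 37), (17, 0), (18, 8), (20, 49)])
READ b @v18: history=[(1, 56), (6, 61), (11, 51), (13, 23), (19, 10)] -> pick v13 -> 23
v21: WRITE b=11  (b history now [(1, 56), (6, 61), (11, 51), (13, 23), (19, 10), (21, 11)])
v22: WRITE a=36  (a history now [(4, 19), (5, 43), (10, 36), (12, 28), (14, 12), (15, 6), (16, 35), (22, 36)])
v23: WRITE a=1  (a history now [(4, 19), (5, 43), (10, 36), (12, 28), (14, 12), (15, 6), (16, 35), (22, 36), (23, 1)])
READ c @v16: history=[(2, 41), (3, 42), (7, 48), (8, 58), (9, 37), (17, 0), (18, 8), (20, 49)] -> pick v9 -> 37
v24: WRITE b=3  (b history now [(1, 56), (6, 61), (11, 51), (13, 23), (19, 10), (21, 11), (24, 3)])
READ c @v3: history=[(2, 41), (3, 42), (7, 48), (8, 58), (9, 37), (17, 0), (18, 8), (20, 49)] -> pick v3 -> 42
READ c @v12: history=[(2, 41), (3, 42), (7, 48), (8, 58), (9, 37), (17, 0), (18, 8), (20, 49)] -> pick v9 -> 37
READ a @v2: history=[(4, 19), (5, 43), (10, 36), (12, 28), (14, 12), (15, 6), (16, 35), (22, 36), (23, 1)] -> no version <= 2 -> NONE
READ a @v16: history=[(4, 19), (5, 43), (10, 36), (12, 28), (14, 12), (15, 6), (16, 35), (22, 36), (23, 1)] -> pick v16 -> 35
v25: WRITE c=44  (c history now [(2, 41), (3, 42), (7, 48), (8, 58), (9, 37), (17, 0), (18, 8), (20, 49), (25, 44)])
Read results in order: ['56', '61', '61', '43', '48', '23', '37', '42', '37', 'NONE', '35']
NONE count = 1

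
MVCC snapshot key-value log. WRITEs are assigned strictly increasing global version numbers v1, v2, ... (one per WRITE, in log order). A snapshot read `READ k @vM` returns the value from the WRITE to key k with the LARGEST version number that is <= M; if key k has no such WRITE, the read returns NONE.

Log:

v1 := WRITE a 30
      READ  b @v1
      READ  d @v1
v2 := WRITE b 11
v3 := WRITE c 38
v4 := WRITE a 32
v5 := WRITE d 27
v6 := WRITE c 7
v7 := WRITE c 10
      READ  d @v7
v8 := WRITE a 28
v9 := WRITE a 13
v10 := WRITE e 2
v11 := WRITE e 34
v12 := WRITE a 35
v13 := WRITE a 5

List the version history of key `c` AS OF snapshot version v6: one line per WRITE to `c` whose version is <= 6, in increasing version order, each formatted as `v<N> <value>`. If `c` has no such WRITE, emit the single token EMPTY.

Answer: v3 38
v6 7

Derivation:
Scan writes for key=c with version <= 6:
  v1 WRITE a 30 -> skip
  v2 WRITE b 11 -> skip
  v3 WRITE c 38 -> keep
  v4 WRITE a 32 -> skip
  v5 WRITE d 27 -> skip
  v6 WRITE c 7 -> keep
  v7 WRITE c 10 -> drop (> snap)
  v8 WRITE a 28 -> skip
  v9 WRITE a 13 -> skip
  v10 WRITE e 2 -> skip
  v11 WRITE e 34 -> skip
  v12 WRITE a 35 -> skip
  v13 WRITE a 5 -> skip
Collected: [(3, 38), (6, 7)]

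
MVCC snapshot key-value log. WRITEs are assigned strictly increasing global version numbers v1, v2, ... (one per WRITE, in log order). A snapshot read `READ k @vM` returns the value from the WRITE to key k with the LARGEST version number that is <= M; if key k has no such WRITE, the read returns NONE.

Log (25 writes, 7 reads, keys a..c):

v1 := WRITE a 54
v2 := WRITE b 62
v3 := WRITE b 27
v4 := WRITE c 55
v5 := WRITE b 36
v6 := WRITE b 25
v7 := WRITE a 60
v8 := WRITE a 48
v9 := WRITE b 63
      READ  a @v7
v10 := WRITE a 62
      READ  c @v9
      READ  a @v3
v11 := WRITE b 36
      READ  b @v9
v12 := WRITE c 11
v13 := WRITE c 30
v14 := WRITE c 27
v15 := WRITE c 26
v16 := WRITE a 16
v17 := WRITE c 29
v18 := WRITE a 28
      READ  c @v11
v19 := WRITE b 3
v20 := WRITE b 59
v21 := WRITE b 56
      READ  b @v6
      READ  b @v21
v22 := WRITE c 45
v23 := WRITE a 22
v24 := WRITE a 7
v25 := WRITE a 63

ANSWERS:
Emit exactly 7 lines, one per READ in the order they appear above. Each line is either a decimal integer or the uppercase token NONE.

Answer: 60
55
54
63
55
25
56

Derivation:
v1: WRITE a=54  (a history now [(1, 54)])
v2: WRITE b=62  (b history now [(2, 62)])
v3: WRITE b=27  (b history now [(2, 62), (3, 27)])
v4: WRITE c=55  (c history now [(4, 55)])
v5: WRITE b=36  (b history now [(2, 62), (3, 27), (5, 36)])
v6: WRITE b=25  (b history now [(2, 62), (3, 27), (5, 36), (6, 25)])
v7: WRITE a=60  (a history now [(1, 54), (7, 60)])
v8: WRITE a=48  (a history now [(1, 54), (7, 60), (8, 48)])
v9: WRITE b=63  (b history now [(2, 62), (3, 27), (5, 36), (6, 25), (9, 63)])
READ a @v7: history=[(1, 54), (7, 60), (8, 48)] -> pick v7 -> 60
v10: WRITE a=62  (a history now [(1, 54), (7, 60), (8, 48), (10, 62)])
READ c @v9: history=[(4, 55)] -> pick v4 -> 55
READ a @v3: history=[(1, 54), (7, 60), (8, 48), (10, 62)] -> pick v1 -> 54
v11: WRITE b=36  (b history now [(2, 62), (3, 27), (5, 36), (6, 25), (9, 63), (11, 36)])
READ b @v9: history=[(2, 62), (3, 27), (5, 36), (6, 25), (9, 63), (11, 36)] -> pick v9 -> 63
v12: WRITE c=11  (c history now [(4, 55), (12, 11)])
v13: WRITE c=30  (c history now [(4, 55), (12, 11), (13, 30)])
v14: WRITE c=27  (c history now [(4, 55), (12, 11), (13, 30), (14, 27)])
v15: WRITE c=26  (c history now [(4, 55), (12, 11), (13, 30), (14, 27), (15, 26)])
v16: WRITE a=16  (a history now [(1, 54), (7, 60), (8, 48), (10, 62), (16, 16)])
v17: WRITE c=29  (c history now [(4, 55), (12, 11), (13, 30), (14, 27), (15, 26), (17, 29)])
v18: WRITE a=28  (a history now [(1, 54), (7, 60), (8, 48), (10, 62), (16, 16), (18, 28)])
READ c @v11: history=[(4, 55), (12, 11), (13, 30), (14, 27), (15, 26), (17, 29)] -> pick v4 -> 55
v19: WRITE b=3  (b history now [(2, 62), (3, 27), (5, 36), (6, 25), (9, 63), (11, 36), (19, 3)])
v20: WRITE b=59  (b history now [(2, 62), (3, 27), (5, 36), (6, 25), (9, 63), (11, 36), (19, 3), (20, 59)])
v21: WRITE b=56  (b history now [(2, 62), (3, 27), (5, 36), (6, 25), (9, 63), (11, 36), (19, 3), (20, 59), (21, 56)])
READ b @v6: history=[(2, 62), (3, 27), (5, 36), (6, 25), (9, 63), (11, 36), (19, 3), (20, 59), (21, 56)] -> pick v6 -> 25
READ b @v21: history=[(2, 62), (3, 27), (5, 36), (6, 25), (9, 63), (11, 36), (19, 3), (20, 59), (21, 56)] -> pick v21 -> 56
v22: WRITE c=45  (c history now [(4, 55), (12, 11), (13, 30), (14, 27), (15, 26), (17, 29), (22, 45)])
v23: WRITE a=22  (a history now [(1, 54), (7, 60), (8, 48), (10, 62), (16, 16), (18, 28), (23, 22)])
v24: WRITE a=7  (a history now [(1, 54), (7, 60), (8, 48), (10, 62), (16, 16), (18, 28), (23, 22), (24, 7)])
v25: WRITE a=63  (a history now [(1, 54), (7, 60), (8, 48), (10, 62), (16, 16), (18, 28), (23, 22), (24, 7), (25, 63)])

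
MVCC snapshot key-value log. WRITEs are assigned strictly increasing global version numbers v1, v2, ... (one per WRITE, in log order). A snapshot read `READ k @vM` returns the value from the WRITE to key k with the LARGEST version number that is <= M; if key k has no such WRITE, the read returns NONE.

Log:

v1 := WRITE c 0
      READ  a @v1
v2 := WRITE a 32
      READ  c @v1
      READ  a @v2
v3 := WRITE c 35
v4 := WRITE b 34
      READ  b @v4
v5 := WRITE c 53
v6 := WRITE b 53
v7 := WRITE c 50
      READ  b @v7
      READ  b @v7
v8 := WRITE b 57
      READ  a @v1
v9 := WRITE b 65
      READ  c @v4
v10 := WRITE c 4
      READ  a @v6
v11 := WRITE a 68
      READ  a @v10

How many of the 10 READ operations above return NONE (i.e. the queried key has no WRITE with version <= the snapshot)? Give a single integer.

Answer: 2

Derivation:
v1: WRITE c=0  (c history now [(1, 0)])
READ a @v1: history=[] -> no version <= 1 -> NONE
v2: WRITE a=32  (a history now [(2, 32)])
READ c @v1: history=[(1, 0)] -> pick v1 -> 0
READ a @v2: history=[(2, 32)] -> pick v2 -> 32
v3: WRITE c=35  (c history now [(1, 0), (3, 35)])
v4: WRITE b=34  (b history now [(4, 34)])
READ b @v4: history=[(4, 34)] -> pick v4 -> 34
v5: WRITE c=53  (c history now [(1, 0), (3, 35), (5, 53)])
v6: WRITE b=53  (b history now [(4, 34), (6, 53)])
v7: WRITE c=50  (c history now [(1, 0), (3, 35), (5, 53), (7, 50)])
READ b @v7: history=[(4, 34), (6, 53)] -> pick v6 -> 53
READ b @v7: history=[(4, 34), (6, 53)] -> pick v6 -> 53
v8: WRITE b=57  (b history now [(4, 34), (6, 53), (8, 57)])
READ a @v1: history=[(2, 32)] -> no version <= 1 -> NONE
v9: WRITE b=65  (b history now [(4, 34), (6, 53), (8, 57), (9, 65)])
READ c @v4: history=[(1, 0), (3, 35), (5, 53), (7, 50)] -> pick v3 -> 35
v10: WRITE c=4  (c history now [(1, 0), (3, 35), (5, 53), (7, 50), (10, 4)])
READ a @v6: history=[(2, 32)] -> pick v2 -> 32
v11: WRITE a=68  (a history now [(2, 32), (11, 68)])
READ a @v10: history=[(2, 32), (11, 68)] -> pick v2 -> 32
Read results in order: ['NONE', '0', '32', '34', '53', '53', 'NONE', '35', '32', '32']
NONE count = 2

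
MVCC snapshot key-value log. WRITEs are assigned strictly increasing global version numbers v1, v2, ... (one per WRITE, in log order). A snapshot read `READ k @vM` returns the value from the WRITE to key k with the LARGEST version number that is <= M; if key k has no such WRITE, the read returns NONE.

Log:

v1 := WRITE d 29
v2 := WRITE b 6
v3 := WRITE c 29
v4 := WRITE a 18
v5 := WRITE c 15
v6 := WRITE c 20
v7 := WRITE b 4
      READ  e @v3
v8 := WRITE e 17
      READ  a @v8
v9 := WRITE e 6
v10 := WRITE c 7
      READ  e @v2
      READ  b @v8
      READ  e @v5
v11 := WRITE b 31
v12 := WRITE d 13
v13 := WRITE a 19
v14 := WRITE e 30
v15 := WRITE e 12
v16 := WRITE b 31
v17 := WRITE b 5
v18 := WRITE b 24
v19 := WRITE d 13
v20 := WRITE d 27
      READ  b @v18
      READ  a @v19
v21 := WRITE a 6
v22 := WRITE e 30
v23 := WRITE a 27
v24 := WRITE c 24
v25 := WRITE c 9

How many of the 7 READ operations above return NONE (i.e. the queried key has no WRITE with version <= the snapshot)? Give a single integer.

Answer: 3

Derivation:
v1: WRITE d=29  (d history now [(1, 29)])
v2: WRITE b=6  (b history now [(2, 6)])
v3: WRITE c=29  (c history now [(3, 29)])
v4: WRITE a=18  (a history now [(4, 18)])
v5: WRITE c=15  (c history now [(3, 29), (5, 15)])
v6: WRITE c=20  (c history now [(3, 29), (5, 15), (6, 20)])
v7: WRITE b=4  (b history now [(2, 6), (7, 4)])
READ e @v3: history=[] -> no version <= 3 -> NONE
v8: WRITE e=17  (e history now [(8, 17)])
READ a @v8: history=[(4, 18)] -> pick v4 -> 18
v9: WRITE e=6  (e history now [(8, 17), (9, 6)])
v10: WRITE c=7  (c history now [(3, 29), (5, 15), (6, 20), (10, 7)])
READ e @v2: history=[(8, 17), (9, 6)] -> no version <= 2 -> NONE
READ b @v8: history=[(2, 6), (7, 4)] -> pick v7 -> 4
READ e @v5: history=[(8, 17), (9, 6)] -> no version <= 5 -> NONE
v11: WRITE b=31  (b history now [(2, 6), (7, 4), (11, 31)])
v12: WRITE d=13  (d history now [(1, 29), (12, 13)])
v13: WRITE a=19  (a history now [(4, 18), (13, 19)])
v14: WRITE e=30  (e history now [(8, 17), (9, 6), (14, 30)])
v15: WRITE e=12  (e history now [(8, 17), (9, 6), (14, 30), (15, 12)])
v16: WRITE b=31  (b history now [(2, 6), (7, 4), (11, 31), (16, 31)])
v17: WRITE b=5  (b history now [(2, 6), (7, 4), (11, 31), (16, 31), (17, 5)])
v18: WRITE b=24  (b history now [(2, 6), (7, 4), (11, 31), (16, 31), (17, 5), (18, 24)])
v19: WRITE d=13  (d history now [(1, 29), (12, 13), (19, 13)])
v20: WRITE d=27  (d history now [(1, 29), (12, 13), (19, 13), (20, 27)])
READ b @v18: history=[(2, 6), (7, 4), (11, 31), (16, 31), (17, 5), (18, 24)] -> pick v18 -> 24
READ a @v19: history=[(4, 18), (13, 19)] -> pick v13 -> 19
v21: WRITE a=6  (a history now [(4, 18), (13, 19), (21, 6)])
v22: WRITE e=30  (e history now [(8, 17), (9, 6), (14, 30), (15, 12), (22, 30)])
v23: WRITE a=27  (a history now [(4, 18), (13, 19), (21, 6), (23, 27)])
v24: WRITE c=24  (c history now [(3, 29), (5, 15), (6, 20), (10, 7), (24, 24)])
v25: WRITE c=9  (c history now [(3, 29), (5, 15), (6, 20), (10, 7), (24, 24), (25, 9)])
Read results in order: ['NONE', '18', 'NONE', '4', 'NONE', '24', '19']
NONE count = 3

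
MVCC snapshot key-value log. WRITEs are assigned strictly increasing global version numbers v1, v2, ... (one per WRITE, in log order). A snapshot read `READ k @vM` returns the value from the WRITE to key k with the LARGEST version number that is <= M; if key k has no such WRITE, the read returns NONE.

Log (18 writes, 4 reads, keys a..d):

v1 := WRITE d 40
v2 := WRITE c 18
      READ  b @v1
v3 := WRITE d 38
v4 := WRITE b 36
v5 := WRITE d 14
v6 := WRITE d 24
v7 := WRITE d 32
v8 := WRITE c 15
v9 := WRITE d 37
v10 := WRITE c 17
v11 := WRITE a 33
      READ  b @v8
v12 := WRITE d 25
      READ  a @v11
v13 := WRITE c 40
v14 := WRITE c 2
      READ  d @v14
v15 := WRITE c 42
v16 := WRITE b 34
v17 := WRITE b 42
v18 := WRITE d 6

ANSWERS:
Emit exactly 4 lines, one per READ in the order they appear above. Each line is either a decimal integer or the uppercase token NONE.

Answer: NONE
36
33
25

Derivation:
v1: WRITE d=40  (d history now [(1, 40)])
v2: WRITE c=18  (c history now [(2, 18)])
READ b @v1: history=[] -> no version <= 1 -> NONE
v3: WRITE d=38  (d history now [(1, 40), (3, 38)])
v4: WRITE b=36  (b history now [(4, 36)])
v5: WRITE d=14  (d history now [(1, 40), (3, 38), (5, 14)])
v6: WRITE d=24  (d history now [(1, 40), (3, 38), (5, 14), (6, 24)])
v7: WRITE d=32  (d history now [(1, 40), (3, 38), (5, 14), (6, 24), (7, 32)])
v8: WRITE c=15  (c history now [(2, 18), (8, 15)])
v9: WRITE d=37  (d history now [(1, 40), (3, 38), (5, 14), (6, 24), (7, 32), (9, 37)])
v10: WRITE c=17  (c history now [(2, 18), (8, 15), (10, 17)])
v11: WRITE a=33  (a history now [(11, 33)])
READ b @v8: history=[(4, 36)] -> pick v4 -> 36
v12: WRITE d=25  (d history now [(1, 40), (3, 38), (5, 14), (6, 24), (7, 32), (9, 37), (12, 25)])
READ a @v11: history=[(11, 33)] -> pick v11 -> 33
v13: WRITE c=40  (c history now [(2, 18), (8, 15), (10, 17), (13, 40)])
v14: WRITE c=2  (c history now [(2, 18), (8, 15), (10, 17), (13, 40), (14, 2)])
READ d @v14: history=[(1, 40), (3, 38), (5, 14), (6, 24), (7, 32), (9, 37), (12, 25)] -> pick v12 -> 25
v15: WRITE c=42  (c history now [(2, 18), (8, 15), (10, 17), (13, 40), (14, 2), (15, 42)])
v16: WRITE b=34  (b history now [(4, 36), (16, 34)])
v17: WRITE b=42  (b history now [(4, 36), (16, 34), (17, 42)])
v18: WRITE d=6  (d history now [(1, 40), (3, 38), (5, 14), (6, 24), (7, 32), (9, 37), (12, 25), (18, 6)])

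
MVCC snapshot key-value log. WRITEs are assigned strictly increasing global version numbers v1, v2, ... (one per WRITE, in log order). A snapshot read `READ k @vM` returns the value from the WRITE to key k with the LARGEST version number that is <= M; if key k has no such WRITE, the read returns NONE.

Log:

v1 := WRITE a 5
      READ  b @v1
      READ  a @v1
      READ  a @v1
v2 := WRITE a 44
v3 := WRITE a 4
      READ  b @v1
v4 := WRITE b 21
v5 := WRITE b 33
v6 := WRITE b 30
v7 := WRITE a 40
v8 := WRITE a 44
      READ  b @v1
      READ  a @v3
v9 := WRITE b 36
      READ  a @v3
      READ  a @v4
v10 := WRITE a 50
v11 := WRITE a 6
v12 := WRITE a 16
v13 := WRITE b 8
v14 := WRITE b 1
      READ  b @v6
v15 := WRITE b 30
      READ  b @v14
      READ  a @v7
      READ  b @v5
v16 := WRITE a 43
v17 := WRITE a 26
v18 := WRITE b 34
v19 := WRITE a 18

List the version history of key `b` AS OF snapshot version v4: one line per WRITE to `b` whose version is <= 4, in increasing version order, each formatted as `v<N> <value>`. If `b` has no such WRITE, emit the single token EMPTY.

Answer: v4 21

Derivation:
Scan writes for key=b with version <= 4:
  v1 WRITE a 5 -> skip
  v2 WRITE a 44 -> skip
  v3 WRITE a 4 -> skip
  v4 WRITE b 21 -> keep
  v5 WRITE b 33 -> drop (> snap)
  v6 WRITE b 30 -> drop (> snap)
  v7 WRITE a 40 -> skip
  v8 WRITE a 44 -> skip
  v9 WRITE b 36 -> drop (> snap)
  v10 WRITE a 50 -> skip
  v11 WRITE a 6 -> skip
  v12 WRITE a 16 -> skip
  v13 WRITE b 8 -> drop (> snap)
  v14 WRITE b 1 -> drop (> snap)
  v15 WRITE b 30 -> drop (> snap)
  v16 WRITE a 43 -> skip
  v17 WRITE a 26 -> skip
  v18 WRITE b 34 -> drop (> snap)
  v19 WRITE a 18 -> skip
Collected: [(4, 21)]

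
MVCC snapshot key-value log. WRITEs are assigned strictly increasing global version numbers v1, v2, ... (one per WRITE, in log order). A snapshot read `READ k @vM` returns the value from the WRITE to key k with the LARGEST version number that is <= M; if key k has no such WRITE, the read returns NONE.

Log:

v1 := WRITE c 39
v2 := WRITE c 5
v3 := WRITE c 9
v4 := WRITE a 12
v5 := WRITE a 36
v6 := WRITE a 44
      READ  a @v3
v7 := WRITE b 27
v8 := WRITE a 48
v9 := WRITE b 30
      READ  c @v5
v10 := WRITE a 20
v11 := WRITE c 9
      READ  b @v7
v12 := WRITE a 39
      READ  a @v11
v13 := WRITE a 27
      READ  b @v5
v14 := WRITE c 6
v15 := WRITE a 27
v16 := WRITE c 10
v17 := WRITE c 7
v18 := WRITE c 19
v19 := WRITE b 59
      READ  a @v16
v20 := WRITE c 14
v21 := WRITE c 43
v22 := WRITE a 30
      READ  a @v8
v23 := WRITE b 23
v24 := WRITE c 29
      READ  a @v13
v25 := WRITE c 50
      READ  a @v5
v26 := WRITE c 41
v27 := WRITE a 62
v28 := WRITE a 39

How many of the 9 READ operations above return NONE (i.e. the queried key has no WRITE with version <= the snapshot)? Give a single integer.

Answer: 2

Derivation:
v1: WRITE c=39  (c history now [(1, 39)])
v2: WRITE c=5  (c history now [(1, 39), (2, 5)])
v3: WRITE c=9  (c history now [(1, 39), (2, 5), (3, 9)])
v4: WRITE a=12  (a history now [(4, 12)])
v5: WRITE a=36  (a history now [(4, 12), (5, 36)])
v6: WRITE a=44  (a history now [(4, 12), (5, 36), (6, 44)])
READ a @v3: history=[(4, 12), (5, 36), (6, 44)] -> no version <= 3 -> NONE
v7: WRITE b=27  (b history now [(7, 27)])
v8: WRITE a=48  (a history now [(4, 12), (5, 36), (6, 44), (8, 48)])
v9: WRITE b=30  (b history now [(7, 27), (9, 30)])
READ c @v5: history=[(1, 39), (2, 5), (3, 9)] -> pick v3 -> 9
v10: WRITE a=20  (a history now [(4, 12), (5, 36), (6, 44), (8, 48), (10, 20)])
v11: WRITE c=9  (c history now [(1, 39), (2, 5), (3, 9), (11, 9)])
READ b @v7: history=[(7, 27), (9, 30)] -> pick v7 -> 27
v12: WRITE a=39  (a history now [(4, 12), (5, 36), (6, 44), (8, 48), (10, 20), (12, 39)])
READ a @v11: history=[(4, 12), (5, 36), (6, 44), (8, 48), (10, 20), (12, 39)] -> pick v10 -> 20
v13: WRITE a=27  (a history now [(4, 12), (5, 36), (6, 44), (8, 48), (10, 20), (12, 39), (13, 27)])
READ b @v5: history=[(7, 27), (9, 30)] -> no version <= 5 -> NONE
v14: WRITE c=6  (c history now [(1, 39), (2, 5), (3, 9), (11, 9), (14, 6)])
v15: WRITE a=27  (a history now [(4, 12), (5, 36), (6, 44), (8, 48), (10, 20), (12, 39), (13, 27), (15, 27)])
v16: WRITE c=10  (c history now [(1, 39), (2, 5), (3, 9), (11, 9), (14, 6), (16, 10)])
v17: WRITE c=7  (c history now [(1, 39), (2, 5), (3, 9), (11, 9), (14, 6), (16, 10), (17, 7)])
v18: WRITE c=19  (c history now [(1, 39), (2, 5), (3, 9), (11, 9), (14, 6), (16, 10), (17, 7), (18, 19)])
v19: WRITE b=59  (b history now [(7, 27), (9, 30), (19, 59)])
READ a @v16: history=[(4, 12), (5, 36), (6, 44), (8, 48), (10, 20), (12, 39), (13, 27), (15, 27)] -> pick v15 -> 27
v20: WRITE c=14  (c history now [(1, 39), (2, 5), (3, 9), (11, 9), (14, 6), (16, 10), (17, 7), (18, 19), (20, 14)])
v21: WRITE c=43  (c history now [(1, 39), (2, 5), (3, 9), (11, 9), (14, 6), (16, 10), (17, 7), (18, 19), (20, 14), (21, 43)])
v22: WRITE a=30  (a history now [(4, 12), (5, 36), (6, 44), (8, 48), (10, 20), (12, 39), (13, 27), (15, 27), (22, 30)])
READ a @v8: history=[(4, 12), (5, 36), (6, 44), (8, 48), (10, 20), (12, 39), (13, 27), (15, 27), (22, 30)] -> pick v8 -> 48
v23: WRITE b=23  (b history now [(7, 27), (9, 30), (19, 59), (23, 23)])
v24: WRITE c=29  (c history now [(1, 39), (2, 5), (3, 9), (11, 9), (14, 6), (16, 10), (17, 7), (18, 19), (20, 14), (21, 43), (24, 29)])
READ a @v13: history=[(4, 12), (5, 36), (6, 44), (8, 48), (10, 20), (12, 39), (13, 27), (15, 27), (22, 30)] -> pick v13 -> 27
v25: WRITE c=50  (c history now [(1, 39), (2, 5), (3, 9), (11, 9), (14, 6), (16, 10), (17, 7), (18, 19), (20, 14), (21, 43), (24, 29), (25, 50)])
READ a @v5: history=[(4, 12), (5, 36), (6, 44), (8, 48), (10, 20), (12, 39), (13, 27), (15, 27), (22, 30)] -> pick v5 -> 36
v26: WRITE c=41  (c history now [(1, 39), (2, 5), (3, 9), (11, 9), (14, 6), (16, 10), (17, 7), (18, 19), (20, 14), (21, 43), (24, 29), (25, 50), (26, 41)])
v27: WRITE a=62  (a history now [(4, 12), (5, 36), (6, 44), (8, 48), (10, 20), (12, 39), (13, 27), (15, 27), (22, 30), (27, 62)])
v28: WRITE a=39  (a history now [(4, 12), (5, 36), (6, 44), (8, 48), (10, 20), (12, 39), (13, 27), (15, 27), (22, 30), (27, 62), (28, 39)])
Read results in order: ['NONE', '9', '27', '20', 'NONE', '27', '48', '27', '36']
NONE count = 2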